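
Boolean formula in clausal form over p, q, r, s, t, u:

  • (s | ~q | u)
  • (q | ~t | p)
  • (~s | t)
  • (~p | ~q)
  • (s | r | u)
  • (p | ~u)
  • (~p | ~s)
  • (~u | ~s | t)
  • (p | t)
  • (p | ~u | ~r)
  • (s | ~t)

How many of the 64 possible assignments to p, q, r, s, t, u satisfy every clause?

Satisfying assignments:
  p=0 q=1 r=0 s=1 t=1 u=0
  p=0 q=1 r=1 s=1 t=1 u=0
  p=1 q=0 r=0 s=0 t=0 u=1
  p=1 q=0 r=1 s=0 t=0 u=0
  p=1 q=0 r=1 s=0 t=0 u=1
Count: 5.

5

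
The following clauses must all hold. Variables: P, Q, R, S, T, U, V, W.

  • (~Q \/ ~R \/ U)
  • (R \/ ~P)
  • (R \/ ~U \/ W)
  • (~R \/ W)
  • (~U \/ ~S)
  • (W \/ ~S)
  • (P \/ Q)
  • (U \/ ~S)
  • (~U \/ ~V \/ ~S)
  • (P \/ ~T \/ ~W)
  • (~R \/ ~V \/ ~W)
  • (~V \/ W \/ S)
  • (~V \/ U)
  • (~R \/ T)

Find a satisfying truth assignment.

P = F, Q = T, R = F, S = F, T = F, U = T, V = T, W = T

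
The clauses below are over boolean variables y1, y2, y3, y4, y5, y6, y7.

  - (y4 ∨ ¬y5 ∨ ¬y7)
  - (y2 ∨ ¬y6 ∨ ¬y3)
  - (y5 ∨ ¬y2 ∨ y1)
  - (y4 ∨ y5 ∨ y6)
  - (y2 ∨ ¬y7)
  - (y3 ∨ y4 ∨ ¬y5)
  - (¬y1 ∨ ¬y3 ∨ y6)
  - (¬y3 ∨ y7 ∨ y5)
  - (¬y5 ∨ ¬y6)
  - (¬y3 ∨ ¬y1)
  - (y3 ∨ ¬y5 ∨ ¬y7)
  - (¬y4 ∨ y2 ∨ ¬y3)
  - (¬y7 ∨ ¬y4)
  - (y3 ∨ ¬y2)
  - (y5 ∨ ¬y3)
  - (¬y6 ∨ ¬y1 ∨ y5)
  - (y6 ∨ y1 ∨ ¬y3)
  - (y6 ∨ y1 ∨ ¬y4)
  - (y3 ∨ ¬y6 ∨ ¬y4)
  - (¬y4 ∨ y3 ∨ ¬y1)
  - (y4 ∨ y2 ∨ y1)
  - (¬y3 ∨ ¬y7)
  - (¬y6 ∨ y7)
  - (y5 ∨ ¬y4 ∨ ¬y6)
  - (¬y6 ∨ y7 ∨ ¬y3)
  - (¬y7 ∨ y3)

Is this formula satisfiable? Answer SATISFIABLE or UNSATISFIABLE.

y3 = True:
  propagation gives y1=False, y5=True, y6=False; an empty clause results — contradiction.
y3 = False:
  y4 = True:
    propagation gives y1=True; an empty clause results — contradiction.
  y4 = False:
    propagation gives y5=True; an empty clause results — contradiction.
Every branch closes, so no satisfying assignment exists.

UNSATISFIABLE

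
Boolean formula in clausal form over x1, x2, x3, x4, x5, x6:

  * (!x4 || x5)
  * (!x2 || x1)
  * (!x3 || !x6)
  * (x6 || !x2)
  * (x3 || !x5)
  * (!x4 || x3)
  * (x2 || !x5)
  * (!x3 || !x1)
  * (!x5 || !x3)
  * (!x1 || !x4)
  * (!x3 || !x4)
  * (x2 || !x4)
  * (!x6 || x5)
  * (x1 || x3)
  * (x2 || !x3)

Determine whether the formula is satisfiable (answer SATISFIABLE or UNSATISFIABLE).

SATISFIABLE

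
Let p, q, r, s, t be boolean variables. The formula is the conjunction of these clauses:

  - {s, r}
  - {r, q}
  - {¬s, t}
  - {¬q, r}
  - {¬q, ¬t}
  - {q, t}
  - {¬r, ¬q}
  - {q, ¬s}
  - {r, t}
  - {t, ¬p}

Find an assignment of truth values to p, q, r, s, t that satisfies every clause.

Pure literal: p appears only negated; assign p = False.
Set q = False and propagate.
  then r is forced to True.
  then t is forced to True.
  then s is forced to False.
Check each clause:
  1. {s, r} — r is true.
  2. {q, r} — r is true.
  3. {¬s, t} — ¬s is true.
  4. {¬q, r} — r is true.
  5. {¬t, ¬q} — ¬q is true.
  6. {t, q} — t is true.
  7. {¬q, ¬r} — ¬q is true.
  8. {q, ¬s} — ¬s is true.
  9. {r, t} — r is true.
  10. {¬p, t} — t is true.

p=False, q=False, r=True, s=False, t=True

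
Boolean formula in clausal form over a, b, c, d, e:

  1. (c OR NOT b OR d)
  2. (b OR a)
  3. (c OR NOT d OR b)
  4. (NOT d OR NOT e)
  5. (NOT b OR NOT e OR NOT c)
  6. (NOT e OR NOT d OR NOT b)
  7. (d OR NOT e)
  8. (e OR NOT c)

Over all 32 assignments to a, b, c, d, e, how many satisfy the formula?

Satisfying assignments:
  a=0 b=1 c=0 d=1 e=0
  a=1 b=0 c=0 d=0 e=0
  a=1 b=1 c=0 d=1 e=0
That's 3 in total.

3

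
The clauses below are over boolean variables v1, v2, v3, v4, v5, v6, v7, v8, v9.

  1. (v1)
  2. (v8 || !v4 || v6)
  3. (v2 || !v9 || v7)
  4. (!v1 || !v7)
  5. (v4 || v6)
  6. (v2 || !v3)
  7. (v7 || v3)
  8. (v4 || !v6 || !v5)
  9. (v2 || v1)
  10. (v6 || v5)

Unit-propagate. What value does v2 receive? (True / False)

True

(v1) is a unit clause: v1 = True.
In (!v7 || !v1), !v1 is now false; !v7 must hold, so v7 = False.
In (v7 || v3), v7 is now false; v3 must hold, so v3 = True.
From (!v3 || v2) and v3 = True: v2 = True.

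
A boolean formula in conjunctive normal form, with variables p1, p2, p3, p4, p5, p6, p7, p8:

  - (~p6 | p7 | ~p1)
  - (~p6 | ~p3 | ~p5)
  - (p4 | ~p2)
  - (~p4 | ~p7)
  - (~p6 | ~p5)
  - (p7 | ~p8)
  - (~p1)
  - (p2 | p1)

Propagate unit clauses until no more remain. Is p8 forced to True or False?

(~p1) stands alone — p1 = False.
From (p1 | p2) and p1 = False: p2 = True.
(~p2 | p4): since p2 = True, the clause reduces to (p4). p4 = True.
(~p4 | ~p7) with p4 = True leaves only ~p7, so p7 = False.
In (p7 | ~p8), p7 is now false; ~p8 must hold, so p8 = False.

False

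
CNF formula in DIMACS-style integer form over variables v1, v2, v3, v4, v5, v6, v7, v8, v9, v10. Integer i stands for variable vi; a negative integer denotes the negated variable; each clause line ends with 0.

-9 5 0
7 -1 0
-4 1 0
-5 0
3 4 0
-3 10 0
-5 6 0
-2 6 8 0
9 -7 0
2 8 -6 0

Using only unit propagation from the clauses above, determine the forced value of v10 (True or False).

True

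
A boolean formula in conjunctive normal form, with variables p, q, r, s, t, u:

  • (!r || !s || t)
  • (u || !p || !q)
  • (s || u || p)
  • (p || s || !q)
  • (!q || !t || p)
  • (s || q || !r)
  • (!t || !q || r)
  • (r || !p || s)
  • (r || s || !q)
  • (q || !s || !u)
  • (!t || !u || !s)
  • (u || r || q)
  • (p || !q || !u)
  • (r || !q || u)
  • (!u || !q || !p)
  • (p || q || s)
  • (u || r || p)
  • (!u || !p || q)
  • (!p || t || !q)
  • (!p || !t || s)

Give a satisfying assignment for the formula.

p = 1  q = 0  r = 1  s = 1  t = 1  u = 0

Check each clause:
  1. (!s || !r || t) — t is true.
  2. (!p || !q || u) — !q is true.
  3. (p || u || s) — p is true.
  4. (!q || s || p) — p is true.
  5. (!t || !q || p) — p is true.
  6. (!r || q || s) — s is true.
  7. (!t || !q || r) — r is true.
  8. (r || s || !p) — r is true.
  9. (s || !q || r) — r is true.
  10. (!s || !u || q) — !u is true.
  11. (!u || !s || !t) — !u is true.
  12. (u || q || r) — r is true.
  13. (p || !q || !u) — p is true.
  14. (r || !q || u) — r is true.
  15. (!q || !u || !p) — !u is true.
  16. (s || p || q) — p is true.
  17. (u || p || r) — p is true.
  18. (q || !u || !p) — !u is true.
  19. (!q || !p || t) — t is true.
  20. (s || !t || !p) — s is true.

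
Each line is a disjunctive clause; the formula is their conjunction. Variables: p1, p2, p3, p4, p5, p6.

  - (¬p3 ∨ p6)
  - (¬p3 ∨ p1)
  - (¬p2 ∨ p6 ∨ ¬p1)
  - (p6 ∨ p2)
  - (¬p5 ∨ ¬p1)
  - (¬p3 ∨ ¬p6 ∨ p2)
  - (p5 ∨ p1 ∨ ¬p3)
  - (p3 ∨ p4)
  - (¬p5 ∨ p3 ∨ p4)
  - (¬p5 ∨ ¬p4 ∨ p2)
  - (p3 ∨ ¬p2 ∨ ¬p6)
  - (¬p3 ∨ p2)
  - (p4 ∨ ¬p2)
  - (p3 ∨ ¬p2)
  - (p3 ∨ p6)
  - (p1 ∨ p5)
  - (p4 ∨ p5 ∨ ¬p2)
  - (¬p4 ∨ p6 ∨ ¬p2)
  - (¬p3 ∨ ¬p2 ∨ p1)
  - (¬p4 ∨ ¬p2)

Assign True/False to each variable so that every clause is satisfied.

p1 = True  p2 = False  p3 = False  p4 = True  p5 = False  p6 = True

Check each clause:
  1. (p6 ∨ ¬p3) — ¬p3 is true.
  2. (p1 ∨ ¬p3) — p1 is true.
  3. (p6 ∨ ¬p2 ∨ ¬p1) — ¬p2 is true.
  4. (p6 ∨ p2) — p6 is true.
  5. (¬p5 ∨ ¬p1) — ¬p5 is true.
  6. (p2 ∨ ¬p3 ∨ ¬p6) — ¬p3 is true.
  7. (p5 ∨ p1 ∨ ¬p3) — p1 is true.
  8. (p3 ∨ p4) — p4 is true.
  9. (¬p5 ∨ p3 ∨ p4) — ¬p5 is true.
  10. (p2 ∨ ¬p4 ∨ ¬p5) — ¬p5 is true.
  11. (p3 ∨ ¬p2 ∨ ¬p6) — ¬p2 is true.
  12. (p2 ∨ ¬p3) — ¬p3 is true.
  13. (p4 ∨ ¬p2) — p4 is true.
  14. (¬p2 ∨ p3) — ¬p2 is true.
  15. (p3 ∨ p6) — p6 is true.
  16. (p1 ∨ p5) — p1 is true.
  17. (p4 ∨ p5 ∨ ¬p2) — p4 is true.
  18. (¬p4 ∨ p6 ∨ ¬p2) — ¬p2 is true.
  19. (¬p3 ∨ p1 ∨ ¬p2) — p1 is true.
  20. (¬p2 ∨ ¬p4) — ¬p2 is true.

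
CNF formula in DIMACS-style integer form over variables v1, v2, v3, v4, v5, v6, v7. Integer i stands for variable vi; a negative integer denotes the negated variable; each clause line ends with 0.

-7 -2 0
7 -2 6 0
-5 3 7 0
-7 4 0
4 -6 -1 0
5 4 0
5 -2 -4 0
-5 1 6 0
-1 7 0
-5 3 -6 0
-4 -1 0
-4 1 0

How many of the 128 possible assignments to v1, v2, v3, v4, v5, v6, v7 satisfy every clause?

The models are:
  v1=F v2=F v3=T v4=F v5=T v6=T v7=F
  v1=F v2=T v3=T v4=F v5=T v6=T v7=F
Count: 2.

2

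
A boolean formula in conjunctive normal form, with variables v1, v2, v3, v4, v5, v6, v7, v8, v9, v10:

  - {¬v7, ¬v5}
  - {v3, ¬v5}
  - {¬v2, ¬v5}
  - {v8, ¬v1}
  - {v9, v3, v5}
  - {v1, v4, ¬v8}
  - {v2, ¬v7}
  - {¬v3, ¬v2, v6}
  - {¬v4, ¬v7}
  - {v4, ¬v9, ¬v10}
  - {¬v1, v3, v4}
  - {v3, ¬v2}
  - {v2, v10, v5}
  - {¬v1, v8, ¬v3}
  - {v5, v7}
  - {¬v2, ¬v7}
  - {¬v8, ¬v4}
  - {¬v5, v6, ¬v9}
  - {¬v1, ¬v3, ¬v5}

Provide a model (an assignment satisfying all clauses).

v1=F, v2=F, v3=T, v4=F, v5=T, v6=T, v7=F, v8=F, v9=F, v10=T

Pure literal: v6 appears only positively; assign v6 = True.
Try v1 = False.
Try v2 = False.
  then v7 is forced to False.
  then v5 is forced to True.
  then v3 is forced to True.
The remaining clauses are satisfied by v4 = False, v8 = False, v9 = False, v10 = True.
Every clause has at least one true literal under this assignment.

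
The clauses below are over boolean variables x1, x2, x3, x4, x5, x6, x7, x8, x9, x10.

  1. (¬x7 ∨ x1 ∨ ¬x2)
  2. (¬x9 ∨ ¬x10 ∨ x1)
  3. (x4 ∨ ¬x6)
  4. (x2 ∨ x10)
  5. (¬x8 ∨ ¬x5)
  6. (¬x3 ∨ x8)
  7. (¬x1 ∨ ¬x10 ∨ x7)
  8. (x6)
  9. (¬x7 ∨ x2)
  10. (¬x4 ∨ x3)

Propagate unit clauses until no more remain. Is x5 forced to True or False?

False

(x6) stands alone — x6 = True.
From (x4 ∨ ¬x6) and x6 = True: x4 = True.
(x3 ∨ ¬x4): since x4 = True, the clause reduces to (x3). x3 = True.
In (¬x3 ∨ x8), ¬x3 is now false; x8 must hold, so x8 = True.
From (¬x8 ∨ ¬x5) and x8 = True: x5 = False.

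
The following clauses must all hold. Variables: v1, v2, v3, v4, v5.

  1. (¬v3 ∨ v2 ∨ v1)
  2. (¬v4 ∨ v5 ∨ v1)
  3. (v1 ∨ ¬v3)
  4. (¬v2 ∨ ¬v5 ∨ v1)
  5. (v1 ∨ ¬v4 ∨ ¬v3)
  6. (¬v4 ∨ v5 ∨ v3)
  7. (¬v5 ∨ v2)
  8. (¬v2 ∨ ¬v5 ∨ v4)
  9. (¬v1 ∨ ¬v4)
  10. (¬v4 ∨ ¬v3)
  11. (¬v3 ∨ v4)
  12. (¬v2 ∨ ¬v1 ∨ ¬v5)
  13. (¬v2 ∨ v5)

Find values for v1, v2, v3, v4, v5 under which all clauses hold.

Try v1 = False.
  then v3 is forced to False.
Set v2 = False and propagate.
  then v5 is forced to False.
  then v4 is forced to False.
Check each clause:
  1. (¬v3 ∨ v2 ∨ v1) — ¬v3 is true.
  2. (v5 ∨ v1 ∨ ¬v4) — ¬v4 is true.
  3. (¬v3 ∨ v1) — ¬v3 is true.
  4. (¬v2 ∨ v1 ∨ ¬v5) — ¬v5 is true.
  5. (v1 ∨ ¬v4 ∨ ¬v3) — ¬v4 is true.
  6. (v3 ∨ ¬v4 ∨ v5) — ¬v4 is true.
  7. (¬v5 ∨ v2) — ¬v5 is true.
  8. (¬v2 ∨ v4 ∨ ¬v5) — ¬v5 is true.
  9. (¬v1 ∨ ¬v4) — ¬v4 is true.
  10. (¬v4 ∨ ¬v3) — ¬v4 is true.
  11. (¬v3 ∨ v4) — ¬v3 is true.
  12. (¬v2 ∨ ¬v1 ∨ ¬v5) — ¬v5 is true.
  13. (v5 ∨ ¬v2) — ¬v2 is true.

v1=F, v2=F, v3=F, v4=F, v5=F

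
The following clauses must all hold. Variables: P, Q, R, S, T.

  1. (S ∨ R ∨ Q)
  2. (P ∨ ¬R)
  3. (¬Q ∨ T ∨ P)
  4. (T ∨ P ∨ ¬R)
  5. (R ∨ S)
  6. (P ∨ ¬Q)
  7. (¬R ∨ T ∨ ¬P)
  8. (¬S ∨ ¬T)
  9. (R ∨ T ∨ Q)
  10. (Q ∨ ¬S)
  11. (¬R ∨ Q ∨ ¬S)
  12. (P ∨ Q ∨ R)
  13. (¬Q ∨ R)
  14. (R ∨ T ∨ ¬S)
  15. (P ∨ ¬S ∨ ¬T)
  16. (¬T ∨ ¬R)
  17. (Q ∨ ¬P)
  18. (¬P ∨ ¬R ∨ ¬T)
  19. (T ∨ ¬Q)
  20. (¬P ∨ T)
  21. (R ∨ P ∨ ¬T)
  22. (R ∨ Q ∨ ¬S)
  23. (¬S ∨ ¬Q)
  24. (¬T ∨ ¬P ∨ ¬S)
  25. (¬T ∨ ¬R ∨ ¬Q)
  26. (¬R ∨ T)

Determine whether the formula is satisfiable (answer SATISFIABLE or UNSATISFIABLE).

R = True:
  propagation gives P=True, T=True; an empty clause results — contradiction.
R = False:
  propagation gives S=True, T=False; an empty clause results — contradiction.
Every branch closes, so no satisfying assignment exists.

UNSATISFIABLE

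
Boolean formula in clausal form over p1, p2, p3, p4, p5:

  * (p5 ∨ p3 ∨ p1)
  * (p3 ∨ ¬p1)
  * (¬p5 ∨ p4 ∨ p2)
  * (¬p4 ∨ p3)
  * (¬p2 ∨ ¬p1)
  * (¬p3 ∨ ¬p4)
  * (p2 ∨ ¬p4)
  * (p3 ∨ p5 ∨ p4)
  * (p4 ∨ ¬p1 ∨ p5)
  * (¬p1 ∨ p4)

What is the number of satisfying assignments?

The models are:
  p1=0 p2=0 p3=1 p4=0 p5=0
  p1=0 p2=1 p3=0 p4=0 p5=1
  p1=0 p2=1 p3=1 p4=0 p5=0
  p1=0 p2=1 p3=1 p4=0 p5=1
Count: 4.

4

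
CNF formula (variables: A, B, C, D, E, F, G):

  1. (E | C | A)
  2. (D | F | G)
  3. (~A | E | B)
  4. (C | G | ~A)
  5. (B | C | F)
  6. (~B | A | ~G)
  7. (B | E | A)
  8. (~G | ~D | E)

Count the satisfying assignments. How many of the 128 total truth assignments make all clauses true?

47

Split on A, then B.
  A=1, B=1: 18 of the 32 assignments to (C,D,E,F,G) work.
  A=1, B=0: 9 of the 32 assignments to (C,D,E,F,G) work.
  A=0, B=1: 9 of the 32 assignments to (C,D,E,F,G) work.
  A=0, B=0: 11 of the 32 assignments to (C,D,E,F,G) work.
Total: 18 + 9 + 9 + 11 = 47.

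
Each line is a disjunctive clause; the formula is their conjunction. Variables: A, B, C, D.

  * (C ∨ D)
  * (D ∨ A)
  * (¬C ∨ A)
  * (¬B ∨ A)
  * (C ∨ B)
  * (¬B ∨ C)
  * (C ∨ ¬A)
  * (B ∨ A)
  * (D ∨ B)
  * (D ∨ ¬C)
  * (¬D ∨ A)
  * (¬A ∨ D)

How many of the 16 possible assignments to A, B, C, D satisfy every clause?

The models are:
  A=1 B=0 C=1 D=1
  A=1 B=1 C=1 D=1
Count: 2.

2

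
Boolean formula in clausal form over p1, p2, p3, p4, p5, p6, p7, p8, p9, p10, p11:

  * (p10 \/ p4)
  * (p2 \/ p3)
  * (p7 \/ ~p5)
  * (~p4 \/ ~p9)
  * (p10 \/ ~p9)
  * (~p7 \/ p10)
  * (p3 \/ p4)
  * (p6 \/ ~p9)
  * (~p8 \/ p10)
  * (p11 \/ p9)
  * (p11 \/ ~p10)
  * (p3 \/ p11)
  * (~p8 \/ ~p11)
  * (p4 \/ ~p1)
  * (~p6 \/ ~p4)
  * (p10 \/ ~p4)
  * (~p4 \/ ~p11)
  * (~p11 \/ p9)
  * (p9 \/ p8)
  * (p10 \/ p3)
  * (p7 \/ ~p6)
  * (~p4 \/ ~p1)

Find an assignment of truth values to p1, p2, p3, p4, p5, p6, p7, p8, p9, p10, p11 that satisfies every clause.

p1=False, p2=True, p3=True, p4=False, p5=False, p6=True, p7=True, p8=False, p9=True, p10=True, p11=True

Pure literal: p1 appears only negated; assign p1 = False.
Pure literal: p2 appears only positively; assign p2 = True.
Try p3 = True.
The remaining clauses are satisfied by p4 = False, p5 = False, p6 = True, p7 = True, p8 = False, p9 = True, p10 = True, p11 = True.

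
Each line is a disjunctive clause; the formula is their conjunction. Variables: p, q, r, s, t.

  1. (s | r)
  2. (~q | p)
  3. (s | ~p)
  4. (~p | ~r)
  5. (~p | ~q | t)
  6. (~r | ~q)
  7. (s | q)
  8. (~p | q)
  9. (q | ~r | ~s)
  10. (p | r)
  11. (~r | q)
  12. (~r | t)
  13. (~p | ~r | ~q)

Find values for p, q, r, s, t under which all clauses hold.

p = T, q = T, r = F, s = T, t = T

Check each clause:
  1. (r | s) — s is true.
  2. (~q | p) — p is true.
  3. (~p | s) — s is true.
  4. (~r | ~p) — ~r is true.
  5. (~q | t | ~p) — t is true.
  6. (~r | ~q) — ~r is true.
  7. (q | s) — q is true.
  8. (q | ~p) — q is true.
  9. (~s | q | ~r) — q is true.
  10. (r | p) — p is true.
  11. (~r | q) — q is true.
  12. (t | ~r) — ~r is true.
  13. (~q | ~r | ~p) — ~r is true.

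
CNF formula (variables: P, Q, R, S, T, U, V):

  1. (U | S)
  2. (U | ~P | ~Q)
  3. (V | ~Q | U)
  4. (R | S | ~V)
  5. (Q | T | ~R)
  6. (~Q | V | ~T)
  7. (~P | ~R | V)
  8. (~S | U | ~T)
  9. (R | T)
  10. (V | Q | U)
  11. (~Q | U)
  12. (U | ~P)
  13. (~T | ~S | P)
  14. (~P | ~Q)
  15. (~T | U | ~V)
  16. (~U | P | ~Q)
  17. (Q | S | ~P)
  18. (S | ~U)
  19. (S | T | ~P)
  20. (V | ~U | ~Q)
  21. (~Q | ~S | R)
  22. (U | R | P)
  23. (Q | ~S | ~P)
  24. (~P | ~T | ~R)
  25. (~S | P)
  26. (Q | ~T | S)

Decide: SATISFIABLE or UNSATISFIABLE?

Q = True:
  propagation gives U=True, P=False; an empty clause results — contradiction.
Q = False:
  S = True:
    propagation gives P=False; an empty clause results — contradiction.
  S = False:
    propagation gives U=True; an empty clause results — contradiction.
Every branch closes, so no satisfying assignment exists.

UNSATISFIABLE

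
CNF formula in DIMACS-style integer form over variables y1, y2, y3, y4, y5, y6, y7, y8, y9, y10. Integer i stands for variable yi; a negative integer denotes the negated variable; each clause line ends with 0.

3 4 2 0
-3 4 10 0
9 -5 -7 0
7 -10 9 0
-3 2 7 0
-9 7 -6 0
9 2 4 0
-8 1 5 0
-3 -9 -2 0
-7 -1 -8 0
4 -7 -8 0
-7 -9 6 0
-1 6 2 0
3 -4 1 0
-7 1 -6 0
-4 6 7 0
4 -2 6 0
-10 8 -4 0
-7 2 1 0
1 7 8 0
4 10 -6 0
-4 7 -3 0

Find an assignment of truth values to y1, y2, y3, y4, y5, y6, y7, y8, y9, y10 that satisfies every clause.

Branch on y1: take y1 = True.
For the remaining variables, y2 = False, y3 = False, y4 = True, y5 = True, y6 = True, y7 = False, y8 = True, y9 = False, y10 = False works.

y1=True, y2=False, y3=False, y4=True, y5=True, y6=True, y7=False, y8=True, y9=False, y10=False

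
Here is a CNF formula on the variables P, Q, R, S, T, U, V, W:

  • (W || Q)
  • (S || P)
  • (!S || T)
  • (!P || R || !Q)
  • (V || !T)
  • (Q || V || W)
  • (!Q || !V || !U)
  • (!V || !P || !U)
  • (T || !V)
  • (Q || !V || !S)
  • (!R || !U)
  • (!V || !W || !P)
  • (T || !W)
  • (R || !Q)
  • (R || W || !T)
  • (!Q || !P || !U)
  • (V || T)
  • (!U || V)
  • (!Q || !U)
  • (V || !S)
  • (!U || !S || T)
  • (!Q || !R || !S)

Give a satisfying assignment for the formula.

P=True, Q=True, R=True, S=False, T=True, U=False, V=True, W=False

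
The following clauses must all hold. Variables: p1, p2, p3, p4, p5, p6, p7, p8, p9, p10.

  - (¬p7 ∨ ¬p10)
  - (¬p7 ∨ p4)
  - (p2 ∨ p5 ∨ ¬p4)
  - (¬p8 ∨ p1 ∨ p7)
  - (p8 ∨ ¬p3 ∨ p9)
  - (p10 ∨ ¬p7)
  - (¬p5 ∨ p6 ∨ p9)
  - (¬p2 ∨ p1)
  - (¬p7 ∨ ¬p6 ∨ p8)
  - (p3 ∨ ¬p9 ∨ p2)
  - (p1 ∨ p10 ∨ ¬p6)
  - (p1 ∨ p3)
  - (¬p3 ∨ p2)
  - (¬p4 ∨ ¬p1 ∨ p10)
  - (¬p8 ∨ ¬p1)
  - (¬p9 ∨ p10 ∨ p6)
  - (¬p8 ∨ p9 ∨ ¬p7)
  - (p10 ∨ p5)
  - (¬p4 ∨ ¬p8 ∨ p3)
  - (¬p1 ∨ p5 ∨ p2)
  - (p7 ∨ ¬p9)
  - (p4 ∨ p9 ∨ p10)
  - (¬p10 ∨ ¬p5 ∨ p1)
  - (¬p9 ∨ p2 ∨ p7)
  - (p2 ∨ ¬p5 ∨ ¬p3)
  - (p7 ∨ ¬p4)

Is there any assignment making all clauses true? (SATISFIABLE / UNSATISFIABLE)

Set p1 = True and propagate.
  then p8 is forced to False.
For the remaining variables, p2 = False, p3 = False, p4 = False, p5 = True, p6 = True, p7 = False, p9 = False, p10 = True works.
Every clause has at least one true literal under this assignment.
So p1=1, p2=0, p3=0, p4=0, p5=1, p6=1, p7=0, p8=0, p9=0, p10=1 is a satisfying assignment.

SATISFIABLE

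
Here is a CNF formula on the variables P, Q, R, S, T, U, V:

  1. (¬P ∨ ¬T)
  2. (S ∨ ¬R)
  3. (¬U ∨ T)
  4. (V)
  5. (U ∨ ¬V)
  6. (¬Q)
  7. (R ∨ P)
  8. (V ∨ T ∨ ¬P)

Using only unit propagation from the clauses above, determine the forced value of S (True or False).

True

(V) stands alone — V = True.
In (¬V ∨ U), ¬V is now false; U must hold, so U = True.
(¬U ∨ T): since U = True, the clause reduces to (T). T = True.
In (¬P ∨ ¬T), ¬T is now false; ¬P must hold, so P = False.
(¬Q) stands alone — Q = False.
(P ∨ R) with P = False leaves only R, so R = True.
(¬R ∨ S): since R = True, the clause reduces to (S). S = True.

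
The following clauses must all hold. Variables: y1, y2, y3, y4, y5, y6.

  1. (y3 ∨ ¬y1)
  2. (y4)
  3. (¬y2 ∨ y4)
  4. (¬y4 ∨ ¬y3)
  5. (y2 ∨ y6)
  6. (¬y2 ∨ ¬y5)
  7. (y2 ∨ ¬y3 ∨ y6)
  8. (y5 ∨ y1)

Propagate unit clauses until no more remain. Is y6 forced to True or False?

(y4) stands alone — y4 = True.
From (¬y4 ∨ ¬y3) and y4 = True: y3 = False.
(y3 ∨ ¬y1) with y3 = False leaves only ¬y1, so y1 = False.
From (y1 ∨ y5) and y1 = False: y5 = True.
(¬y5 ∨ ¬y2): since y5 = True, the clause reduces to (¬y2). y2 = False.
In (y2 ∨ y6), y2 is now false; y6 must hold, so y6 = True.

True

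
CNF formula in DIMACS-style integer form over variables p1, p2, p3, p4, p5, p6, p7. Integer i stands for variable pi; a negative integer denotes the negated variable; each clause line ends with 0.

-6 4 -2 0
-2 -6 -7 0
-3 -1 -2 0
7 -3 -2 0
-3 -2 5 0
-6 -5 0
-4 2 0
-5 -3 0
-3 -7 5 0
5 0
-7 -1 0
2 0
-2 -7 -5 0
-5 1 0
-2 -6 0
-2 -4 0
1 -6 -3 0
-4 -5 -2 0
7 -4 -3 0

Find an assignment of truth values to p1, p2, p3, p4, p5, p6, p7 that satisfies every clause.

p1=True  p2=True  p3=False  p4=False  p5=True  p6=False  p7=False

Unit propagation: (p5) forces p5 = True.
(¬p6) is a unit clause, so p6 = False.
Unit propagation: (¬p3) forces p3 = False.
The clause (p2) is unit: p2 must be True.
The clause (¬p7) is unit: p7 must be False.
(p1) is a unit clause, so p1 = True.
(¬p4) is a unit clause, so p4 = False.
Every clause has at least one true literal under this assignment.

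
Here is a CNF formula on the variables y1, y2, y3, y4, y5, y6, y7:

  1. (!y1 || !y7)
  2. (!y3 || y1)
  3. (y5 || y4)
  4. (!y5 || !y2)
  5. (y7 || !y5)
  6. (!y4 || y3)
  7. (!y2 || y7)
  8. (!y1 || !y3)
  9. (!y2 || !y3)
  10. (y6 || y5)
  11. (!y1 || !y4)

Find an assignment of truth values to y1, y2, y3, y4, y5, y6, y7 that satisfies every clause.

Pure literal: y2 appears only negated; assign y2 = False.
Try y1 = False.
  then y3 is forced to False.
  then y4 is forced to False.
  then y5 is forced to True.
  then y7 is forced to True.
y6 is now unconstrained; take y6 = False.
Check each clause:
  1. (!y1 || !y7) — !y1 is true.
  2. (y1 || !y3) — !y3 is true.
  3. (y5 || y4) — y5 is true.
  4. (!y2 || !y5) — !y2 is true.
  5. (y7 || !y5) — y7 is true.
  6. (y3 || !y4) — !y4 is true.
  7. (!y2 || y7) — !y2 is true.
  8. (!y3 || !y1) — !y3 is true.
  9. (!y2 || !y3) — !y3 is true.
  10. (y6 || y5) — y5 is true.
  11. (!y1 || !y4) — !y4 is true.

y1 = F, y2 = F, y3 = F, y4 = F, y5 = T, y6 = F, y7 = T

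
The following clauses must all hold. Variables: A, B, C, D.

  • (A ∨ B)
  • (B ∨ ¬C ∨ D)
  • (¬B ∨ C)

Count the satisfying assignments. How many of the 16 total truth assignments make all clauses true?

Satisfying assignments:
  A=0 B=1 C=1 D=0
  A=0 B=1 C=1 D=1
  A=1 B=0 C=0 D=0
  A=1 B=0 C=0 D=1
  A=1 B=0 C=1 D=1
  A=1 B=1 C=1 D=0
  A=1 B=1 C=1 D=1
Count: 7.

7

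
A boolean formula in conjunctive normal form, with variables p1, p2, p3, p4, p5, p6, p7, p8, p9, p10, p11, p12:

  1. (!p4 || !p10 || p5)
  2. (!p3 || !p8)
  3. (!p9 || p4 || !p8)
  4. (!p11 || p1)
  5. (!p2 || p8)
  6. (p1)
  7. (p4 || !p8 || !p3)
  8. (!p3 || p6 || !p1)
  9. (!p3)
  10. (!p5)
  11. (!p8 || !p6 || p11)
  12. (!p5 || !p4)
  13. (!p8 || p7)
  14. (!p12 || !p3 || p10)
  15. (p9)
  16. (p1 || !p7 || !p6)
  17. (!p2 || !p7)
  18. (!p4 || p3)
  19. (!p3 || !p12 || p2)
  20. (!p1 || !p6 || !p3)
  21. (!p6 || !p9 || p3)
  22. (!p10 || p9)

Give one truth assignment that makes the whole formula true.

(p1) is a unit clause, so p1 = True.
The clause (!p3) is unit: p3 must be False.
The clause (!p5) is unit: p5 must be False.
The clause (p9) is unit: p9 must be True.
Unit propagation: (!p4) forces p4 = False.
The clause (!p8) is unit: p8 must be False.
Unit propagation: (!p2) forces p2 = False.
(!p6) is a unit clause, so p6 = False.
p7, p10, p11, p12 are now unconstrained; take p7 = True, p10 = False, p11 = False, p12 = True.
Check each clause:
  1. (!p4 || !p10 || p5) — !p4 is true.
  2. (!p8 || !p3) — !p8 is true.
  3. (p4 || !p9 || !p8) — !p8 is true.
  4. (p1 || !p11) — p1 is true.
  5. (!p2 || p8) — !p2 is true.
  6. (p1) — p1 is true.
  7. (!p8 || !p3 || p4) — !p8 is true.
  8. (!p1 || !p3 || p6) — !p3 is true.
  9. (!p3) — !p3 is true.
  10. (!p5) — !p5 is true.
  11. (!p6 || p11 || !p8) — !p8 is true.
  12. (!p4 || !p5) — !p5 is true.
  13. (!p8 || p7) — !p8 is true.
  14. (!p3 || p10 || !p12) — !p3 is true.
  15. (p9) — p9 is true.
  16. (!p7 || p1 || !p6) — p1 is true.
  17. (!p7 || !p2) — !p2 is true.
  18. (!p4 || p3) — !p4 is true.
  19. (!p3 || !p12 || p2) — !p3 is true.
  20. (!p3 || !p6 || !p1) — !p6 is true.
  21. (!p9 || p3 || !p6) — !p6 is true.
  22. (!p10 || p9) — p9 is true.

p1=True, p2=False, p3=False, p4=False, p5=False, p6=False, p7=True, p8=False, p9=True, p10=False, p11=False, p12=True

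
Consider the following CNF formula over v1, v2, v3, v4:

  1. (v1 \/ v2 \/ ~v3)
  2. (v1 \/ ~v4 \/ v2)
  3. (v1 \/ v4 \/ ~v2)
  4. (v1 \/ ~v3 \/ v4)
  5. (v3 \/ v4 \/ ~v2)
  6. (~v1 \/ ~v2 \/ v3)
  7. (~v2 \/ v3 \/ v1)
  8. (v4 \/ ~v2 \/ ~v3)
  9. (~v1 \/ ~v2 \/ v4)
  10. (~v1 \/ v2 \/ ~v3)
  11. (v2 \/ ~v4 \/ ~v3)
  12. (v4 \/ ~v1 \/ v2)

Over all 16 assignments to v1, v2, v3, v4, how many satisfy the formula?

4

Satisfying assignments:
  v1=0 v2=0 v3=0 v4=0
  v1=0 v2=1 v3=1 v4=1
  v1=1 v2=0 v3=0 v4=1
  v1=1 v2=1 v3=1 v4=1
Count: 4.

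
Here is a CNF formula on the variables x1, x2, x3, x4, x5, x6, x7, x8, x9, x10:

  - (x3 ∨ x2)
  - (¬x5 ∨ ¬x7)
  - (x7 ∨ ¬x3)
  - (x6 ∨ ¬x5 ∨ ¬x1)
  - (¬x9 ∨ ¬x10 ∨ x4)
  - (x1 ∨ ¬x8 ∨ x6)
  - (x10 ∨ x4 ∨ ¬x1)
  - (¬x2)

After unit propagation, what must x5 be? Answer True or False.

(¬x2) stands alone — x2 = False.
From (x3 ∨ x2) and x2 = False: x3 = True.
In (x7 ∨ ¬x3), ¬x3 is now false; x7 must hold, so x7 = True.
(¬x5 ∨ ¬x7): since x7 = True, the clause reduces to (¬x5). x5 = False.

False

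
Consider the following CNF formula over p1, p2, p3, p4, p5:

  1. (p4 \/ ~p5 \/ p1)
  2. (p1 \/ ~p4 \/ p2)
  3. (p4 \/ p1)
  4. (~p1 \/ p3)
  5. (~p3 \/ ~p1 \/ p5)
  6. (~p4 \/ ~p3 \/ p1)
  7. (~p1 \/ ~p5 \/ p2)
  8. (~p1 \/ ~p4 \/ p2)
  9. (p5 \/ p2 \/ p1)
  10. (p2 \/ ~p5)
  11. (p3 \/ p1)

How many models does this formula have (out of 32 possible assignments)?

2

The models are:
  p1=1 p2=1 p3=1 p4=0 p5=1
  p1=1 p2=1 p3=1 p4=1 p5=1
Count: 2.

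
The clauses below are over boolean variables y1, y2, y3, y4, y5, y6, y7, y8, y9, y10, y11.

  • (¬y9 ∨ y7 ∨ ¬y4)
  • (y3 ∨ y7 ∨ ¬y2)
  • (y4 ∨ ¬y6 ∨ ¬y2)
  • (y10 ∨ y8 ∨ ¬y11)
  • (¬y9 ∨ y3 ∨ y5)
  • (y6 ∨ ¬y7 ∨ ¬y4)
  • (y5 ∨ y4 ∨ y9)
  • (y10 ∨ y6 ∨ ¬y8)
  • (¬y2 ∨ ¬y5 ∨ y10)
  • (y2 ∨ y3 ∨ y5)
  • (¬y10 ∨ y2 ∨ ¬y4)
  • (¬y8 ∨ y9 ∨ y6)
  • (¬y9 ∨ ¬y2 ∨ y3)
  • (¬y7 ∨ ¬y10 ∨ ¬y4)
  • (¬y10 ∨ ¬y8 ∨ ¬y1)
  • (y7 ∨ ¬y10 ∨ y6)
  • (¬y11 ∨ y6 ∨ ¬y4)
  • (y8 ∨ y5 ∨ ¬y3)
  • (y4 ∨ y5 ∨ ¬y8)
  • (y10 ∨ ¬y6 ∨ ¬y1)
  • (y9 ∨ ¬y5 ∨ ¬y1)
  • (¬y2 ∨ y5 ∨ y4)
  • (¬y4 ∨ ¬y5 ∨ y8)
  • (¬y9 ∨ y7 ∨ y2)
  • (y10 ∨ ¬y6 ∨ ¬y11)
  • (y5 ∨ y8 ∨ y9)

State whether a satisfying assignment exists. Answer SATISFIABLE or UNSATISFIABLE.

y1 occurs only negated in the remaining clauses — set y1 = False.
Try y2 = True.
Set y3 = False and propagate.
  then y7 is forced to True.
  then y9 is forced to False.
The remaining clauses are satisfied by y4 = False, y5 = True, y6 = False, y8 = False, y10 = True, y11 = True.
So y1=F, y2=T, y3=F, y4=F, y5=T, y6=F, y7=T, y8=F, y9=F, y10=T, y11=T is a satisfying assignment.

SATISFIABLE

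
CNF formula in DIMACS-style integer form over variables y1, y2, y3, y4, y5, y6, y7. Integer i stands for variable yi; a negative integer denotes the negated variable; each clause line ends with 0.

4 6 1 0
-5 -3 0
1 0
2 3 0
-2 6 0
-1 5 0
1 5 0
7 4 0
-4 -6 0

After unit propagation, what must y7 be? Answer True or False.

(y1) is a unit clause: y1 = True.
(y5 || !y1): since y1 = True, the clause reduces to (y5). y5 = True.
In (!y3 || !y5), !y5 is now false; !y3 must hold, so y3 = False.
In (y3 || y2), y3 is now false; y2 must hold, so y2 = True.
From (!y2 || y6) and y2 = True: y6 = True.
In (!y4 || !y6), !y6 is now false; !y4 must hold, so y4 = False.
(y7 || y4): since y4 = False, the clause reduces to (y7). y7 = True.

True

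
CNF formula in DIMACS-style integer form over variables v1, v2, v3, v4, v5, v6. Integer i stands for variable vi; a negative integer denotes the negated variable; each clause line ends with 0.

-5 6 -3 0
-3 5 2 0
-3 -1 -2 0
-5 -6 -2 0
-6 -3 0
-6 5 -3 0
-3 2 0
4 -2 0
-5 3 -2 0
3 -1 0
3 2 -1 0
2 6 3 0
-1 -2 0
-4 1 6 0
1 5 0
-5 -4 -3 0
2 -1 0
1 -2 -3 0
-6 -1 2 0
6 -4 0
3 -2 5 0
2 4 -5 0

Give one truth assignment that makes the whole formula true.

v1=F, v2=F, v3=F, v4=T, v5=T, v6=T

Branch on v1: take v1 = False.
  then v5 is forced to True.
Set v2 = False and propagate.
  then v3 is forced to False.
  then v6 is forced to True.
  then v4 is forced to True.
Every clause has at least one true literal under this assignment.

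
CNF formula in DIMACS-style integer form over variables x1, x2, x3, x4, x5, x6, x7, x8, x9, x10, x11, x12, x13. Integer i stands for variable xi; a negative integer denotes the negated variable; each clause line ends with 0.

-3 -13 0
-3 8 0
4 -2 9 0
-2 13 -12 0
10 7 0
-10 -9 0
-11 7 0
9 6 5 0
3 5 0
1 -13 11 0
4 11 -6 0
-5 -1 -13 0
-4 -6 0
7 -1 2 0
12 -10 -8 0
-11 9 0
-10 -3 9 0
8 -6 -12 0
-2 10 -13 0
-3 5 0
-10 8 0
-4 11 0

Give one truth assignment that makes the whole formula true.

x1=True  x2=True  x3=False  x4=False  x5=True  x6=False  x7=True  x8=True  x9=True  x10=False  x11=True  x12=False  x13=False

Check each clause:
  1. (¬x3 ∨ ¬x13) — ¬x13 is true.
  2. (¬x3 ∨ x8) — x8 is true.
  3. (x4 ∨ ¬x2 ∨ x9) — x9 is true.
  4. (x13 ∨ ¬x2 ∨ ¬x12) — ¬x12 is true.
  5. (x7 ∨ x10) — x7 is true.
  6. (¬x10 ∨ ¬x9) — ¬x10 is true.
  7. (¬x11 ∨ x7) — x7 is true.
  8. (x5 ∨ x6 ∨ x9) — x9 is true.
  9. (x5 ∨ x3) — x5 is true.
  10. (x11 ∨ x1 ∨ ¬x13) — x1 is true.
  11. (x4 ∨ ¬x6 ∨ x11) — ¬x6 is true.
  12. (¬x5 ∨ ¬x1 ∨ ¬x13) — ¬x13 is true.
  13. (¬x6 ∨ ¬x4) — ¬x6 is true.
  14. (x7 ∨ x2 ∨ ¬x1) — x2 is true.
  15. (¬x10 ∨ x12 ∨ ¬x8) — ¬x10 is true.
  16. (x9 ∨ ¬x11) — x9 is true.
  17. (¬x3 ∨ ¬x10 ∨ x9) — x9 is true.
  18. (¬x12 ∨ ¬x6 ∨ x8) — x8 is true.
  19. (x10 ∨ ¬x13 ∨ ¬x2) — ¬x13 is true.
  20. (¬x3 ∨ x5) — ¬x3 is true.
  21. (¬x10 ∨ x8) — x8 is true.
  22. (x11 ∨ ¬x4) — x11 is true.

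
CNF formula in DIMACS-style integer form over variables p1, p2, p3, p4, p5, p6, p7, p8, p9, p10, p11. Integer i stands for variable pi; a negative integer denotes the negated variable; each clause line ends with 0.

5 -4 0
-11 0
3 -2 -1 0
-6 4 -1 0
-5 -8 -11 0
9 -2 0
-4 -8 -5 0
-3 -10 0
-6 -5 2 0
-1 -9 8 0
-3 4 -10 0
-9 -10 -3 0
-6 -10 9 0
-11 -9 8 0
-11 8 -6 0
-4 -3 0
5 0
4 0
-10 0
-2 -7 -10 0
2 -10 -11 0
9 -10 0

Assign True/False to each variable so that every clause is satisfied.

p1=F, p2=F, p3=F, p4=T, p5=T, p6=F, p7=F, p8=F, p9=T, p10=F, p11=F

Unit propagation: (¬p11) forces p11 = False.
The clause (p5) is unit: p5 must be True.
Unit propagation: (p4) forces p4 = True.
Unit propagation: (¬p8) forces p8 = False.
Unit propagation: (¬p3) forces p3 = False.
Unit propagation: (¬p10) forces p10 = False.
p1 occurs only negated in the remaining clauses — set p1 = False.
p6 occurs only negated in the remaining clauses — set p6 = False.
Try p2 = False.
p7, p9 are now unconstrained; take p7 = False, p9 = True.
Every clause has at least one true literal under this assignment.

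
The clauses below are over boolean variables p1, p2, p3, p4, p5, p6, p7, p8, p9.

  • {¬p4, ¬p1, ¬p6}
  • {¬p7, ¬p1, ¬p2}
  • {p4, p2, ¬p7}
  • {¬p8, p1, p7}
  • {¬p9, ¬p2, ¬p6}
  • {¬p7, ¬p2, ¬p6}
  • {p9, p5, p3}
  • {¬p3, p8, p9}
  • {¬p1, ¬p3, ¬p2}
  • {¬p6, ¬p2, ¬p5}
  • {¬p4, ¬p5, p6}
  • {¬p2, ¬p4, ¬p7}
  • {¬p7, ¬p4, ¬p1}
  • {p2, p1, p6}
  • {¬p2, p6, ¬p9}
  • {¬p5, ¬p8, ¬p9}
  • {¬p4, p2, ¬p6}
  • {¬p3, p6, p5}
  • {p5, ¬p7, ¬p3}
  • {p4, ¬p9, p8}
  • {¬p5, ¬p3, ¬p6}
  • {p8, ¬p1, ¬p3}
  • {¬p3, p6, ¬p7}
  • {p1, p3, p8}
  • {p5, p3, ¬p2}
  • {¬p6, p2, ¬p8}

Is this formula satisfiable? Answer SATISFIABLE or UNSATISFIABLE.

SATISFIABLE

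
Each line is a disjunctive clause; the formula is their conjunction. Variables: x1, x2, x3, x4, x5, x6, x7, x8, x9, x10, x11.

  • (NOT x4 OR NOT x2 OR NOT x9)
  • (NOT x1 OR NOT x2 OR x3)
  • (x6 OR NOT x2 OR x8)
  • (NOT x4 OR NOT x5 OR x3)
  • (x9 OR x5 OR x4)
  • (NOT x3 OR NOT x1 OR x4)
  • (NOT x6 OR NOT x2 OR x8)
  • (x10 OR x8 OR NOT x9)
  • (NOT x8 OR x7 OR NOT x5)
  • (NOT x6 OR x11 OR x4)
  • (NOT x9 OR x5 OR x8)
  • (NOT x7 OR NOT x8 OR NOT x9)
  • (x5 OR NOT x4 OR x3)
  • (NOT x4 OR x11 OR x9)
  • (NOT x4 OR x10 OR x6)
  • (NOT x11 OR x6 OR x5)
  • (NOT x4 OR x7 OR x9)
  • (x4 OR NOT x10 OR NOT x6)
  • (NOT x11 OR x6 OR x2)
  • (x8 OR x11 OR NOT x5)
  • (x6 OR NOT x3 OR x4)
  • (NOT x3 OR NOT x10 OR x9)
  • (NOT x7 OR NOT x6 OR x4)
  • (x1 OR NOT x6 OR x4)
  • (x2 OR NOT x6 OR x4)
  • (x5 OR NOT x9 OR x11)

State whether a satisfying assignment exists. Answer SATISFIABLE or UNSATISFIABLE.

SATISFIABLE

Try x1 = True.
Set x2 = False and propagate.
The remaining clauses are satisfied by x3 = False, x4 = False, x5 = True, x6 = False, x7 = True, x8 = True, x9 = False, x10 = True, x11 = False.
Every clause has at least one true literal under this assignment.
So x1 = T, x2 = F, x3 = F, x4 = F, x5 = T, x6 = F, x7 = T, x8 = T, x9 = F, x10 = T, x11 = F is a satisfying assignment.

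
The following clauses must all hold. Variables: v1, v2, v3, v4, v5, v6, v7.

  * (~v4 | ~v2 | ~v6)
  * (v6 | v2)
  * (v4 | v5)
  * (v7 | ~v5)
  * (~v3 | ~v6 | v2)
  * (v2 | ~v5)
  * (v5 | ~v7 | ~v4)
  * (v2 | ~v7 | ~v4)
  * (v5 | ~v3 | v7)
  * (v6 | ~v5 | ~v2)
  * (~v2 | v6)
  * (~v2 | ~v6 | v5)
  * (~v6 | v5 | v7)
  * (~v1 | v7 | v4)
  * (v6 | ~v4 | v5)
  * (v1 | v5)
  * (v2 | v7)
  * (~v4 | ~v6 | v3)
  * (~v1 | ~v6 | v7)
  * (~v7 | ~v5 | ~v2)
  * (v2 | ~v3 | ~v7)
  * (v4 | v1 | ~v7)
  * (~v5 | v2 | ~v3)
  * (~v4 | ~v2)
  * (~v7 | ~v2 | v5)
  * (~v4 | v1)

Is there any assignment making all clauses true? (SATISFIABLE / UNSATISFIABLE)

UNSATISFIABLE

v2 = True:
  propagation gives v6=True, v4=False, v5=True, v7=True; an empty clause results — contradiction.
v2 = False:
  propagation gives v6=True, v3=False, v5=False, v4=True; an empty clause results — contradiction.
Every branch closes, so no satisfying assignment exists.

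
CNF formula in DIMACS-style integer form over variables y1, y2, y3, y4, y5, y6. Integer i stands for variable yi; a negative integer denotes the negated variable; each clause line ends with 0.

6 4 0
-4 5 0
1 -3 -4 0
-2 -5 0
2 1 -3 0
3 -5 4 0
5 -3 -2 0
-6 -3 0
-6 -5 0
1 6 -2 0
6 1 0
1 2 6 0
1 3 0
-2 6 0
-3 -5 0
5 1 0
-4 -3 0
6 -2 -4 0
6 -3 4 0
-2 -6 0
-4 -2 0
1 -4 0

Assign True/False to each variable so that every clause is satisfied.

y1 occurs only positively in the remaining clauses — set y1 = True.
Branch on y2: take y2 = False.
For the remaining variables, y3 = False, y4 = False, y5 = False, y6 = True works.
Every clause has at least one true literal under this assignment.

y1=1  y2=0  y3=0  y4=0  y5=0  y6=1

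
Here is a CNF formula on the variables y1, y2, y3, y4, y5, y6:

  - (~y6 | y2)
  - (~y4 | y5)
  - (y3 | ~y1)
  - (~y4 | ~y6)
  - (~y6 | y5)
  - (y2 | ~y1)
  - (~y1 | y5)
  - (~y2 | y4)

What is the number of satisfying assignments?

9

Split on y1, then y2.
  y1=1, y2=1: remaining (y3,y4,y5,y6) ∈ {(1,1,1,0)} — 1.
  y1=1, y2=0: a clause becomes empty — 0.
  y1=0, y2=1: remaining (y3,y4,y5,y6) ∈ {(0,1,1,0); (1,1,1,0)} — 2.
  y1=0, y2=0: y3 free; 3 ways for (y4,y5,y6) × 2^1 = 6.
Total: 1 + 0 + 2 + 6 = 9.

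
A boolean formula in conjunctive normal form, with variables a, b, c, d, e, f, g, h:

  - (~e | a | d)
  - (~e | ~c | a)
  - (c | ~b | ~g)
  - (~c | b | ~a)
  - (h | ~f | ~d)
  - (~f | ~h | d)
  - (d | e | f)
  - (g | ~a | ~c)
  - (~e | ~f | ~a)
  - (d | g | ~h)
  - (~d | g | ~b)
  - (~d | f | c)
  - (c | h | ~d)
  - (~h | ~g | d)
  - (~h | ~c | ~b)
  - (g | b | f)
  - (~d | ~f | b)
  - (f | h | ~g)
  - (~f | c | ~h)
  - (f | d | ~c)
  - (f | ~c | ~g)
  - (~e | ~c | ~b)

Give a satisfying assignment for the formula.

a=0, b=0, c=0, d=0, e=0, f=1, g=1, h=0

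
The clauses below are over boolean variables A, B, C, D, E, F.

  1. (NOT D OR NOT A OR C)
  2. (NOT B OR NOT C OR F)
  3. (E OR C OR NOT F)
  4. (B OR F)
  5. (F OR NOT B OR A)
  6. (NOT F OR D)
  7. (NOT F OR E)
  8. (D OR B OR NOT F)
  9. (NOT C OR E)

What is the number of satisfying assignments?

8

Case analysis on F and B:
  F=T, B=T: remaining (A,C,D,E) ∈ {(F,F,T,T); (F,T,T,T); (T,T,T,T)} — 3.
  F=T, B=F: remaining (A,C,D,E) ∈ {(F,F,T,T); (F,T,T,T); (T,T,T,T)} — 3.
  F=F, B=T: remaining (A,C,D,E) ∈ {(T,F,F,F); (T,F,F,T)} — 2.
  F=F, B=F: a clause becomes empty — 0.
Total: 3 + 3 + 2 + 0 = 8.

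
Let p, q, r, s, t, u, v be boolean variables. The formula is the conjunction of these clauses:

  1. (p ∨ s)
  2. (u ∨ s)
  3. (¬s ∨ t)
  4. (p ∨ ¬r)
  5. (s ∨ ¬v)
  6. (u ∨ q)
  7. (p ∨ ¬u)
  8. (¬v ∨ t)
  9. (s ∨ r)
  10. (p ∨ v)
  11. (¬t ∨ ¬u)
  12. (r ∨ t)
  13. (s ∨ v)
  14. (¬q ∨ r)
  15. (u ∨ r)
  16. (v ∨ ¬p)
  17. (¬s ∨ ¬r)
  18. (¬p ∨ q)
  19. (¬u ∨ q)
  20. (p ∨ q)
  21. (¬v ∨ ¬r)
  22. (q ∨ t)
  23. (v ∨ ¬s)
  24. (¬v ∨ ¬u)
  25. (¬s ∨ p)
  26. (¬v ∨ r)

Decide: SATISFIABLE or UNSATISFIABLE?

UNSATISFIABLE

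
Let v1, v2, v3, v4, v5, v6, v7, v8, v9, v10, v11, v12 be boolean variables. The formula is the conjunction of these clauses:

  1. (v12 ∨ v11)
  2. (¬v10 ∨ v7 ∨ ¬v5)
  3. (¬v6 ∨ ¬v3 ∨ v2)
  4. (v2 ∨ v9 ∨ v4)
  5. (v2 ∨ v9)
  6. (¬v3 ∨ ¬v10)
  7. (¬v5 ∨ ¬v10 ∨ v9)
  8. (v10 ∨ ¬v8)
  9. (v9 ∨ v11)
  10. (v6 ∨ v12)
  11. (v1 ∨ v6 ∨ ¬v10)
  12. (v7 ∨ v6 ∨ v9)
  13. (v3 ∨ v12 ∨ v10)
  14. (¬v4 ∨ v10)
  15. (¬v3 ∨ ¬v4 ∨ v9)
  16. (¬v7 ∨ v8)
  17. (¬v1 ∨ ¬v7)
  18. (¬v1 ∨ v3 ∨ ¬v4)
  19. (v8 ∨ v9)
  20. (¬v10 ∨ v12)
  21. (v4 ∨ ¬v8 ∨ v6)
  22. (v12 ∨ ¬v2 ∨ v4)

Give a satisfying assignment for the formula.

Pure literal: v9 appears only positively; assign v9 = True.
Pure literal: v12 appears only positively; assign v12 = True.
Set v1 = True and propagate.
  then v7 is forced to False.
Try v2 = False.
The remaining clauses are satisfied by v3 = False, v4 = False, v5 = True, v6 = False, v8 = False, v10 = False, v11 = False.
Check each clause:
  1. (v11 ∨ v12) — v12 is true.
  2. (¬v10 ∨ v7 ∨ ¬v5) — ¬v10 is true.
  3. (¬v6 ∨ ¬v3 ∨ v2) — ¬v6 is true.
  4. (v9 ∨ v4 ∨ v2) — v9 is true.
  5. (v9 ∨ v2) — v9 is true.
  6. (¬v10 ∨ ¬v3) — ¬v3 is true.
  7. (¬v5 ∨ ¬v10 ∨ v9) — v9 is true.
  8. (¬v8 ∨ v10) — ¬v8 is true.
  9. (v11 ∨ v9) — v9 is true.
  10. (v6 ∨ v12) — v12 is true.
  11. (¬v10 ∨ v6 ∨ v1) — v1 is true.
  12. (v9 ∨ v7 ∨ v6) — v9 is true.
  13. (v12 ∨ v3 ∨ v10) — v12 is true.
  14. (¬v4 ∨ v10) — ¬v4 is true.
  15. (v9 ∨ ¬v3 ∨ ¬v4) — v9 is true.
  16. (v8 ∨ ¬v7) — ¬v7 is true.
  17. (¬v7 ∨ ¬v1) — ¬v7 is true.
  18. (¬v4 ∨ v3 ∨ ¬v1) — ¬v4 is true.
  19. (v8 ∨ v9) — v9 is true.
  20. (v12 ∨ ¬v10) — v12 is true.
  21. (v4 ∨ v6 ∨ ¬v8) — ¬v8 is true.
  22. (v12 ∨ v4 ∨ ¬v2) — v12 is true.

v1 = T  v2 = F  v3 = F  v4 = F  v5 = T  v6 = F  v7 = F  v8 = F  v9 = T  v10 = F  v11 = F  v12 = T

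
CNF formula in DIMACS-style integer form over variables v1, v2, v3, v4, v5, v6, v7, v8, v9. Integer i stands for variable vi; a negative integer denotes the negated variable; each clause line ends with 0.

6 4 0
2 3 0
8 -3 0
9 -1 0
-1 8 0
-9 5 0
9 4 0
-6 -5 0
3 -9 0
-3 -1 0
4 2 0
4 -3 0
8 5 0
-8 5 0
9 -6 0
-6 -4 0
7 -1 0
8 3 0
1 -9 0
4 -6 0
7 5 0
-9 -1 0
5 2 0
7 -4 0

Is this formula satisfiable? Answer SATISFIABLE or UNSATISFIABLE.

Pure literal: v7 appears only positively; assign v7 = True.
Branch on v1: take v1 = False.
  then v9 is forced to False.
  then v4 is forced to True.
  then v6 is forced to False.
For the remaining variables, v2 = False, v3 = True, v5 = True, v8 = True works.
So v1=False, v2=False, v3=True, v4=True, v5=True, v6=False, v7=True, v8=True, v9=False is a satisfying assignment.

SATISFIABLE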